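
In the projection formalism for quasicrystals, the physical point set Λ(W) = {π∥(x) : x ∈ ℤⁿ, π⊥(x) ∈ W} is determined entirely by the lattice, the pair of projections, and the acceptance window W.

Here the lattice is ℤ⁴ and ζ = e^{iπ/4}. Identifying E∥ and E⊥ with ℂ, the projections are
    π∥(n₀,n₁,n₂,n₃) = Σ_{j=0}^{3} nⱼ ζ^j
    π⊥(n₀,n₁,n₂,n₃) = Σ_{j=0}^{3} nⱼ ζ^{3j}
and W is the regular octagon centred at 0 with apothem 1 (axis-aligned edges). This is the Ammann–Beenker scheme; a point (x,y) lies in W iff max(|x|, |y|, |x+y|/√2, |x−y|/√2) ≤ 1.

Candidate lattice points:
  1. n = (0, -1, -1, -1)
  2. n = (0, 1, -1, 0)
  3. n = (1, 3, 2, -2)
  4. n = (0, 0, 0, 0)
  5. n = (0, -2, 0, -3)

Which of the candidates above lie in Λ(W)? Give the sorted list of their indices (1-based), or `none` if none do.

With ζ = e^{iπ/4} the internal vectors are ζ^0,ζ^3,ζ^6,ζ^9.
candidate 1: n = (0, -1, -1, -1) → π⊥ ≈ (+0.00000, -0.41421); max(|x|,|y|,|x±y|/√2) = 0.41421 ≤ 1 ⇒ ∈ W
candidate 2: n = (0, 1, -1, 0) → π⊥ ≈ (-0.70711, +1.70711); max(|x|,|y|,|x±y|/√2) = 1.70711 > 1 ⇒ ∉ W
candidate 3: n = (1, 3, 2, -2) → π⊥ ≈ (-2.53553, -1.29289); max(|x|,|y|,|x±y|/√2) = 2.70711 > 1 ⇒ ∉ W
candidate 4: n = (0, 0, 0, 0) → π⊥ ≈ (+0.00000, +0.00000); max(|x|,|y|,|x±y|/√2) = 0.00000 ≤ 1 ⇒ ∈ W
candidate 5: n = (0, -2, 0, -3) → π⊥ ≈ (-0.70711, -3.53553); max(|x|,|y|,|x±y|/√2) = 3.53553 > 1 ⇒ ∉ W

1, 4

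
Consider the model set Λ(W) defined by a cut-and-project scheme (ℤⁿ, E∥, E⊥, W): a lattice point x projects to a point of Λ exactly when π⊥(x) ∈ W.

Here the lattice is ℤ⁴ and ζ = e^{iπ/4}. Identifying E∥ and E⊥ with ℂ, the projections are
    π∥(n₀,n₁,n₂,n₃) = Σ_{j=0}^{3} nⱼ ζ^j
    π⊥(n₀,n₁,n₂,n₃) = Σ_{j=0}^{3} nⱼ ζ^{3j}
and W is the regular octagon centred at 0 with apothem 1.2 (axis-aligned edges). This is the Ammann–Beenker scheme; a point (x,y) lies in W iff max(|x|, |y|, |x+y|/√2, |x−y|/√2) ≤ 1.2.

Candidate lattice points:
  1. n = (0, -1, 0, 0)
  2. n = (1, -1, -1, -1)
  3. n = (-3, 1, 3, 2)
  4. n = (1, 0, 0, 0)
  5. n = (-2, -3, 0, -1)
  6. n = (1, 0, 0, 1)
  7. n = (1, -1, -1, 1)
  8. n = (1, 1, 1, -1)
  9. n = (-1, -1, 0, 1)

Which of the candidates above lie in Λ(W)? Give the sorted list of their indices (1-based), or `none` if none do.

π⊥(n) = n₀ + n₁ζ³ + n₂ζ⁶ + n₃ζ⁹ where ζ = e^{iπ/4}.
#1 (0, -1, 0, 0): internal (0.70711, -0.70711); octagon support 1.00000 vs apothem 1.2 → ∈ W
#2 (1, -1, -1, -1): internal (1.00000, -0.41421); octagon support 1.00000 vs apothem 1.2 → ∈ W
#3 (-3, 1, 3, 2): internal (-2.29289, -0.87868); octagon support 2.29289 vs apothem 1.2 → ∉ W
#4 (1, 0, 0, 0): internal (1.00000, 0.00000); octagon support 1.00000 vs apothem 1.2 → ∈ W
#5 (-2, -3, 0, -1): internal (-0.58579, -2.82843); octagon support 2.82843 vs apothem 1.2 → ∉ W
#6 (1, 0, 0, 1): internal (1.70711, 0.70711); octagon support 1.70711 vs apothem 1.2 → ∉ W
#7 (1, -1, -1, 1): internal (2.41421, 1.00000); octagon support 2.41421 vs apothem 1.2 → ∉ W
#8 (1, 1, 1, -1): internal (-0.41421, -1.00000); octagon support 1.00000 vs apothem 1.2 → ∈ W
#9 (-1, -1, 0, 1): internal (0.41421, 0.00000); octagon support 0.41421 vs apothem 1.2 → ∈ W

1, 2, 4, 8, 9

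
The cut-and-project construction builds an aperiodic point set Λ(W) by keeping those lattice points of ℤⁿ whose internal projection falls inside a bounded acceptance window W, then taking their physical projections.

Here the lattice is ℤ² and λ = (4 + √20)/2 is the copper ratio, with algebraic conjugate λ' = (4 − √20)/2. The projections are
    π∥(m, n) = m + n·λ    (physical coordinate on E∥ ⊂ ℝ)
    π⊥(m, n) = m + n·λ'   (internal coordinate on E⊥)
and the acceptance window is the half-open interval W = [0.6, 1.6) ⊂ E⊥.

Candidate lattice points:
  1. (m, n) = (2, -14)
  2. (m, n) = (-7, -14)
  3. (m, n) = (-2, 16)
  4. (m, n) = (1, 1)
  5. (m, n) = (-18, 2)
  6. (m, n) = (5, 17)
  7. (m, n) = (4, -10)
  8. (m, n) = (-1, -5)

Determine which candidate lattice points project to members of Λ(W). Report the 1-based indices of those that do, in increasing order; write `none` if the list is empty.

4, 6

Compute λ' = (4−√20)/2 = -0.236068, so π⊥(m,n) = m -0.236068·n.
[1] lift (2,-14): star map gives 5.304952; window check 0.6 ≤ 5.304952 < 1.6 is false → out
[2] lift (-7,-14): star map gives -3.695048; window check 0.6 ≤ -3.695048 < 1.6 is false → out
[3] lift (-2,16): star map gives -5.777088; window check 0.6 ≤ -5.777088 < 1.6 is false → out
[4] lift (1,1): star map gives 0.763932; window check 0.6 ≤ 0.763932 < 1.6 is true → IN Λ
[5] lift (-18,2): star map gives -18.472136; window check 0.6 ≤ -18.472136 < 1.6 is false → out
[6] lift (5,17): star map gives 0.986844; window check 0.6 ≤ 0.986844 < 1.6 is true → IN Λ
[7] lift (4,-10): star map gives 6.360680; window check 0.6 ≤ 6.360680 < 1.6 is false → out
[8] lift (-1,-5): star map gives 0.180340; window check 0.6 ≤ 0.180340 < 1.6 is false → out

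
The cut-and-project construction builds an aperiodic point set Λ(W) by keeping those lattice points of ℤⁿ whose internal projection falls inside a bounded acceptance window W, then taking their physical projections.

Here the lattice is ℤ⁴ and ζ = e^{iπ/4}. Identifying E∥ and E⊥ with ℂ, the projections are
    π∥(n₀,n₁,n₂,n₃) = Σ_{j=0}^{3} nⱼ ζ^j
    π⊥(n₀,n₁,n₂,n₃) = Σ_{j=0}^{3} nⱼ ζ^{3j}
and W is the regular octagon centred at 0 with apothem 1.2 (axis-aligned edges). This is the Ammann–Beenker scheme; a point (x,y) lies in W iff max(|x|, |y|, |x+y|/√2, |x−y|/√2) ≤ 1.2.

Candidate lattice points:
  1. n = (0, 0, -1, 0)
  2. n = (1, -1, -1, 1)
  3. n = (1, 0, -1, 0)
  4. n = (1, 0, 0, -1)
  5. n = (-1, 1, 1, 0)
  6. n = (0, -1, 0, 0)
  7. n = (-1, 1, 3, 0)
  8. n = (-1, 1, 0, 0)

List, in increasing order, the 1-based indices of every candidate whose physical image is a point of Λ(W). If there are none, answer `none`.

1, 4, 6

π⊥(n) = n₀ + n₁ζ³ + n₂ζ⁶ + n₃ζ⁹ where ζ = e^{iπ/4}.
#1 (0, 0, -1, 0): internal (0.00000, 1.00000); octagon support 1.00000 vs apothem 1.2 → ∈ W
#2 (1, -1, -1, 1): internal (2.41421, 1.00000); octagon support 2.41421 vs apothem 1.2 → ∉ W
#3 (1, 0, -1, 0): internal (1.00000, 1.00000); octagon support 1.41421 vs apothem 1.2 → ∉ W
#4 (1, 0, 0, -1): internal (0.29289, -0.70711); octagon support 0.70711 vs apothem 1.2 → ∈ W
#5 (-1, 1, 1, 0): internal (-1.70711, -0.29289); octagon support 1.70711 vs apothem 1.2 → ∉ W
#6 (0, -1, 0, 0): internal (0.70711, -0.70711); octagon support 1.00000 vs apothem 1.2 → ∈ W
#7 (-1, 1, 3, 0): internal (-1.70711, -2.29289); octagon support 2.82843 vs apothem 1.2 → ∉ W
#8 (-1, 1, 0, 0): internal (-1.70711, 0.70711); octagon support 1.70711 vs apothem 1.2 → ∉ W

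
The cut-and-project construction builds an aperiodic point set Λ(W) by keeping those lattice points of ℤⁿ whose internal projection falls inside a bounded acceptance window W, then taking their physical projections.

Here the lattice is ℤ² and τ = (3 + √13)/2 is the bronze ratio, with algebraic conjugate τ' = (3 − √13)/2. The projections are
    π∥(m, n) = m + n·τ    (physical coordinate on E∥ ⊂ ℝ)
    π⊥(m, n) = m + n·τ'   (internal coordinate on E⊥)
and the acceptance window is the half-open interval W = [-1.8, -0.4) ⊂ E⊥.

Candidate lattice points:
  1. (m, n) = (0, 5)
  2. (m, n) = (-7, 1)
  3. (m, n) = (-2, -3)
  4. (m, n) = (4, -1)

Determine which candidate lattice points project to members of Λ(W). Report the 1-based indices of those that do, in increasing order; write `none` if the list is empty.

1, 3

τ' = (3−√13)/2 ≈ -0.30278.
[1] lift (0,5): star map gives -1.51388; window check -1.8 ≤ -1.51388 < -0.4 is true → IN Λ
[2] lift (-7,1): star map gives -7.30278; window check -1.8 ≤ -7.30278 < -0.4 is false → out
[3] lift (-2,-3): star map gives -1.09167; window check -1.8 ≤ -1.09167 < -0.4 is true → IN Λ
[4] lift (4,-1): star map gives 4.30278; window check -1.8 ≤ 4.30278 < -0.4 is false → out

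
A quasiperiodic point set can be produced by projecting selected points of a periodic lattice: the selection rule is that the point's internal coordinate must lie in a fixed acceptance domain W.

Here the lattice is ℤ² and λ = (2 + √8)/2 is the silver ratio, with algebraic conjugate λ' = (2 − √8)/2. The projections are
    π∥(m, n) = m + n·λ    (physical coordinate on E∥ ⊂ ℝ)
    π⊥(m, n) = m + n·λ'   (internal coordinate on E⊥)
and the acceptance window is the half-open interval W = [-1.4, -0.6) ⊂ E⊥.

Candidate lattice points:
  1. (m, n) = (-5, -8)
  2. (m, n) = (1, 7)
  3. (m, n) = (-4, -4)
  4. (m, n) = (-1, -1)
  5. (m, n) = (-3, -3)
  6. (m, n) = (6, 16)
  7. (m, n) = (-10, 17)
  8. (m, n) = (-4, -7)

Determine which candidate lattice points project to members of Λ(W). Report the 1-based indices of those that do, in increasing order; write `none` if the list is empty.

Compute λ' = (2−√8)/2 = -0.4142, so π⊥(m,n) = m -0.4142·n.
candidate 1: (m,n)=(-5,-8) → π∥ = -5-8·λ ≈ -24.3137, π⊥ = -5-8·λ' ≈ -1.6863 ∉ [-1.4, -0.6) ⇒ out
candidate 2: (m,n)=(1,7) → π∥ = 1+7·λ ≈ 17.8995, π⊥ = 1+7·λ' ≈ -1.8995 ∉ [-1.4, -0.6) ⇒ out
candidate 3: (m,n)=(-4,-4) → π∥ = -4-4·λ ≈ -13.6569, π⊥ = -4-4·λ' ≈ -2.3431 ∉ [-1.4, -0.6) ⇒ out
candidate 4: (m,n)=(-1,-1) → π∥ = -1-1·λ ≈ -3.4142, π⊥ = -1-1·λ' ≈ -0.5858 ∉ [-1.4, -0.6) ⇒ out
candidate 5: (m,n)=(-3,-3) → π∥ = -3-3·λ ≈ -10.2426, π⊥ = -3-3·λ' ≈ -1.7574 ∉ [-1.4, -0.6) ⇒ out
candidate 6: (m,n)=(6,16) → π∥ = 6+16·λ ≈ 44.6274, π⊥ = 6+16·λ' ≈ -0.6274 ∈ [-1.4, -0.6) ⇒ IN Λ
candidate 7: (m,n)=(-10,17) → π∥ = -10+17·λ ≈ 31.0416, π⊥ = -10+17·λ' ≈ -17.0416 ∉ [-1.4, -0.6) ⇒ out
candidate 8: (m,n)=(-4,-7) → π∥ = -4-7·λ ≈ -20.8995, π⊥ = -4-7·λ' ≈ -1.1005 ∈ [-1.4, -0.6) ⇒ IN Λ

6, 8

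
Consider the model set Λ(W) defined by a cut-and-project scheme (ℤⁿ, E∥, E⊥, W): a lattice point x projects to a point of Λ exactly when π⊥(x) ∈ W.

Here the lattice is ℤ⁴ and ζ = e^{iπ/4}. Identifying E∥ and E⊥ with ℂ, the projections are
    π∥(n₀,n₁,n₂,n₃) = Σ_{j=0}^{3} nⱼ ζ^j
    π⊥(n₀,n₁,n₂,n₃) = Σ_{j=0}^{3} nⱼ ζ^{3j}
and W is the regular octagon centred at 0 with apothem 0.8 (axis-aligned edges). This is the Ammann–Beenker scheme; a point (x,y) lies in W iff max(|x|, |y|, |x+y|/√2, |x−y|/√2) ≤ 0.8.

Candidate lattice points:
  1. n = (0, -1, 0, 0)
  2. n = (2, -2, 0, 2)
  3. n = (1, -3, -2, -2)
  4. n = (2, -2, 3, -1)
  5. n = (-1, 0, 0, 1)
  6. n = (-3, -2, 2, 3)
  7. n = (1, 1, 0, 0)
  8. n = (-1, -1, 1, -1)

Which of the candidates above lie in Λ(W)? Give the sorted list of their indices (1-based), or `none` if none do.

5, 7

π⊥(n) = n₀ + n₁ζ³ + n₂ζ⁶ + n₃ζ⁹ where ζ = e^{iπ/4}.
candidate 1: n = (0, -1, 0, 0) → π⊥ ≈ (+0.707107, -0.707107); max(|x|,|y|,|x±y|/√2) = 1.000000 > 0.8 ⇒ ∉ W
candidate 2: n = (2, -2, 0, 2) → π⊥ ≈ (+4.828427, +0.000000); max(|x|,|y|,|x±y|/√2) = 4.828427 > 0.8 ⇒ ∉ W
candidate 3: n = (1, -3, -2, -2) → π⊥ ≈ (+1.707107, -1.535534); max(|x|,|y|,|x±y|/√2) = 2.292893 > 0.8 ⇒ ∉ W
candidate 4: n = (2, -2, 3, -1) → π⊥ ≈ (+2.707107, -5.121320); max(|x|,|y|,|x±y|/√2) = 5.535534 > 0.8 ⇒ ∉ W
candidate 5: n = (-1, 0, 0, 1) → π⊥ ≈ (-0.292893, +0.707107); max(|x|,|y|,|x±y|/√2) = 0.707107 ≤ 0.8 ⇒ ∈ W
candidate 6: n = (-3, -2, 2, 3) → π⊥ ≈ (+0.535534, -1.292893); max(|x|,|y|,|x±y|/√2) = 1.292893 > 0.8 ⇒ ∉ W
candidate 7: n = (1, 1, 0, 0) → π⊥ ≈ (+0.292893, +0.707107); max(|x|,|y|,|x±y|/√2) = 0.707107 ≤ 0.8 ⇒ ∈ W
candidate 8: n = (-1, -1, 1, -1) → π⊥ ≈ (-1.000000, -2.414214); max(|x|,|y|,|x±y|/√2) = 2.414214 > 0.8 ⇒ ∉ W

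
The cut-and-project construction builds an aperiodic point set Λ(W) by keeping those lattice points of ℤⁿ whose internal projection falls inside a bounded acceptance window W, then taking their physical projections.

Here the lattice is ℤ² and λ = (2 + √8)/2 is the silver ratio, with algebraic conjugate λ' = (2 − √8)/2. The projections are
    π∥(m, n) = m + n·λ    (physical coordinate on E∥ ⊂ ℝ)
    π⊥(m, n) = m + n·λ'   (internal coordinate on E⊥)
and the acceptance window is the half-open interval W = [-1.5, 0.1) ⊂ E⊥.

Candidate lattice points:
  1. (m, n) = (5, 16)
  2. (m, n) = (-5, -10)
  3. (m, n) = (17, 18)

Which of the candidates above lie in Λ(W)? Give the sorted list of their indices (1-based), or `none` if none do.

2

Numerically λ ≈ 2.4142 and λ' = −1/λ ≈ -0.4142.
candidate 1: (m,n)=(5,16) → π∥ = 5+16·λ ≈ 43.6274, π⊥ = 5+16·λ' ≈ -1.6274 ∉ [-1.5, 0.1) ⇒ out
candidate 2: (m,n)=(-5,-10) → π∥ = -5-10·λ ≈ -29.1421, π⊥ = -5-10·λ' ≈ -0.8579 ∈ [-1.5, 0.1) ⇒ IN Λ
candidate 3: (m,n)=(17,18) → π∥ = 17+18·λ ≈ 60.4558, π⊥ = 17+18·λ' ≈ 9.5442 ∉ [-1.5, 0.1) ⇒ out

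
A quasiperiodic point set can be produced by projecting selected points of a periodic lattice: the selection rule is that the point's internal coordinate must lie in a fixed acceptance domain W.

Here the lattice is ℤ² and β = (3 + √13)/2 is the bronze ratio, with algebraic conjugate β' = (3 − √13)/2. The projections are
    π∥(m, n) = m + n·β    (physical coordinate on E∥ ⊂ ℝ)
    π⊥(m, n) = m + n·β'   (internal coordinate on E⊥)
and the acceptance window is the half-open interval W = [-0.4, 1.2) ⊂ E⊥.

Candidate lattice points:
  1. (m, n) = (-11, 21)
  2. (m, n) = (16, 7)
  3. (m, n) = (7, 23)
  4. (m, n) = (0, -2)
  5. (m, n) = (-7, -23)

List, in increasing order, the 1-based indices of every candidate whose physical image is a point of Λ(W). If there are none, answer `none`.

3, 4, 5

β' = (3−√13)/2 ≈ -0.3028.
candidate 1: (m,n)=(-11,21) → π∥ = -11+21·β ≈ 58.3583, π⊥ = -11+21·β' ≈ -17.3583 ∉ [-0.4, 1.2) ⇒ out
candidate 2: (m,n)=(16,7) → π∥ = 16+7·β ≈ 39.1194, π⊥ = 16+7·β' ≈ 13.8806 ∉ [-0.4, 1.2) ⇒ out
candidate 3: (m,n)=(7,23) → π∥ = 7+23·β ≈ 82.9638, π⊥ = 7+23·β' ≈ 0.0362 ∈ [-0.4, 1.2) ⇒ IN Λ
candidate 4: (m,n)=(0,-2) → π∥ = 0-2·β ≈ -6.6056, π⊥ = 0-2·β' ≈ 0.6056 ∈ [-0.4, 1.2) ⇒ IN Λ
candidate 5: (m,n)=(-7,-23) → π∥ = -7-23·β ≈ -82.9638, π⊥ = -7-23·β' ≈ -0.0362 ∈ [-0.4, 1.2) ⇒ IN Λ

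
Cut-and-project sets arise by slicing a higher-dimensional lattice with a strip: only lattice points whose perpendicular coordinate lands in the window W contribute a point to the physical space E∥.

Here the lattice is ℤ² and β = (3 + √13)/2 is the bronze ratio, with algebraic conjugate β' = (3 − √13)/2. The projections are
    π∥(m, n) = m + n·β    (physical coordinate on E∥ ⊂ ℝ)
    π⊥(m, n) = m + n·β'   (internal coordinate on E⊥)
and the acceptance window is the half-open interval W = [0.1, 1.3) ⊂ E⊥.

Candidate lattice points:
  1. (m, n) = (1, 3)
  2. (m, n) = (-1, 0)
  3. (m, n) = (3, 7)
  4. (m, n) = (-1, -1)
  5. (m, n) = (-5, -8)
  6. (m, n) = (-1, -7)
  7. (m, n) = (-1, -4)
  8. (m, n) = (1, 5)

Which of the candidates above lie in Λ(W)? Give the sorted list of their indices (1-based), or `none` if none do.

Compute β' = (3−√13)/2 = -0.302776, so π⊥(m,n) = m -0.302776·n.
#1 (1,3): internal coord 1 + (3)·β' = +0.091673; +0.091673 ∉ [0.1, 1.3) → out
#2 (-1,0): internal coord -1 + (0)·β' = -1.000000; -1.000000 ∉ [0.1, 1.3) → out
#3 (3,7): internal coord 3 + (7)·β' = +0.880571; +0.880571 ∈ [0.1, 1.3) → IN Λ
#4 (-1,-1): internal coord -1 + (-1)·β' = -0.697224; -0.697224 ∉ [0.1, 1.3) → out
#5 (-5,-8): internal coord -5 + (-8)·β' = -2.577795; -2.577795 ∉ [0.1, 1.3) → out
#6 (-1,-7): internal coord -1 + (-7)·β' = +1.119429; +1.119429 ∈ [0.1, 1.3) → IN Λ
#7 (-1,-4): internal coord -1 + (-4)·β' = +0.211103; +0.211103 ∈ [0.1, 1.3) → IN Λ
#8 (1,5): internal coord 1 + (5)·β' = -0.513878; -0.513878 ∉ [0.1, 1.3) → out

3, 6, 7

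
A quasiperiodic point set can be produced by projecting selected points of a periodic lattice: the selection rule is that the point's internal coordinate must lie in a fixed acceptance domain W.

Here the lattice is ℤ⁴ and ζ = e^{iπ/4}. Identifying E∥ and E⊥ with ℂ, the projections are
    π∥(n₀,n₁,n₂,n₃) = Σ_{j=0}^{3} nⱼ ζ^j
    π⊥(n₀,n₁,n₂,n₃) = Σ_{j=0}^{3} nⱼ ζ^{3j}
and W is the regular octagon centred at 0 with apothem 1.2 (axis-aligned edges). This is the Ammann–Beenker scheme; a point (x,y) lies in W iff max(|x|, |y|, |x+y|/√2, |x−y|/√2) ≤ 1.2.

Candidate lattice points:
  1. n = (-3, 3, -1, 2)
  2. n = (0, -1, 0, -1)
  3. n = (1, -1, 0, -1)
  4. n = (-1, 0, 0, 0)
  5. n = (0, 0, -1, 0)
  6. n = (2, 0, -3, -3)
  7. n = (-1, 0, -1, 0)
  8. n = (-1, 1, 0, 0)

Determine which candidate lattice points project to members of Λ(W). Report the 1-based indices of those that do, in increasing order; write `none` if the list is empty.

4, 5, 6

With ζ = e^{iπ/4} the internal vectors are ζ^0,ζ^3,ζ^6,ζ^9.
candidate 1: n = (-3, 3, -1, 2) → π⊥ ≈ (-3.70711, +4.53553); max(|x|,|y|,|x±y|/√2) = 5.82843 > 1.2 ⇒ ∉ W
candidate 2: n = (0, -1, 0, -1) → π⊥ ≈ (+0.00000, -1.41421); max(|x|,|y|,|x±y|/√2) = 1.41421 > 1.2 ⇒ ∉ W
candidate 3: n = (1, -1, 0, -1) → π⊥ ≈ (+1.00000, -1.41421); max(|x|,|y|,|x±y|/√2) = 1.70711 > 1.2 ⇒ ∉ W
candidate 4: n = (-1, 0, 0, 0) → π⊥ ≈ (-1.00000, +0.00000); max(|x|,|y|,|x±y|/√2) = 1.00000 ≤ 1.2 ⇒ ∈ W
candidate 5: n = (0, 0, -1, 0) → π⊥ ≈ (+0.00000, +1.00000); max(|x|,|y|,|x±y|/√2) = 1.00000 ≤ 1.2 ⇒ ∈ W
candidate 6: n = (2, 0, -3, -3) → π⊥ ≈ (-0.12132, +0.87868); max(|x|,|y|,|x±y|/√2) = 0.87868 ≤ 1.2 ⇒ ∈ W
candidate 7: n = (-1, 0, -1, 0) → π⊥ ≈ (-1.00000, +1.00000); max(|x|,|y|,|x±y|/√2) = 1.41421 > 1.2 ⇒ ∉ W
candidate 8: n = (-1, 1, 0, 0) → π⊥ ≈ (-1.70711, +0.70711); max(|x|,|y|,|x±y|/√2) = 1.70711 > 1.2 ⇒ ∉ W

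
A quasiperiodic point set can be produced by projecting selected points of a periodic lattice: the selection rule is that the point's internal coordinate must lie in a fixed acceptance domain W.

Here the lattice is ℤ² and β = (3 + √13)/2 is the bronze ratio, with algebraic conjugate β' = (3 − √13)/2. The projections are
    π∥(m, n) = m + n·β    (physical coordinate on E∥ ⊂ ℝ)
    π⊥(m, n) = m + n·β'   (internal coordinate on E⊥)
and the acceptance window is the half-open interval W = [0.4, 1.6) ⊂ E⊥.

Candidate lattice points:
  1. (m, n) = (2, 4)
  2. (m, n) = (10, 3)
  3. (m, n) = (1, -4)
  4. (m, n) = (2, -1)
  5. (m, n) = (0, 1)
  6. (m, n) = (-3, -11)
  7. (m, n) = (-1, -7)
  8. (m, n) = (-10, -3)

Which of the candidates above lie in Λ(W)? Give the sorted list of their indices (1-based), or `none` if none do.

β' = (3−√13)/2 ≈ -0.30278.
#1 (2,4): internal coord 2 + (4)·β' = +0.78890; +0.78890 ∈ [0.4, 1.6) → IN Λ
#2 (10,3): internal coord 10 + (3)·β' = +9.09167; +9.09167 ∉ [0.4, 1.6) → out
#3 (1,-4): internal coord 1 + (-4)·β' = +2.21110; +2.21110 ∉ [0.4, 1.6) → out
#4 (2,-1): internal coord 2 + (-1)·β' = +2.30278; +2.30278 ∉ [0.4, 1.6) → out
#5 (0,1): internal coord 0 + (1)·β' = -0.30278; -0.30278 ∉ [0.4, 1.6) → out
#6 (-3,-11): internal coord -3 + (-11)·β' = +0.33053; +0.33053 ∉ [0.4, 1.6) → out
#7 (-1,-7): internal coord -1 + (-7)·β' = +1.11943; +1.11943 ∈ [0.4, 1.6) → IN Λ
#8 (-10,-3): internal coord -10 + (-3)·β' = -9.09167; -9.09167 ∉ [0.4, 1.6) → out

1, 7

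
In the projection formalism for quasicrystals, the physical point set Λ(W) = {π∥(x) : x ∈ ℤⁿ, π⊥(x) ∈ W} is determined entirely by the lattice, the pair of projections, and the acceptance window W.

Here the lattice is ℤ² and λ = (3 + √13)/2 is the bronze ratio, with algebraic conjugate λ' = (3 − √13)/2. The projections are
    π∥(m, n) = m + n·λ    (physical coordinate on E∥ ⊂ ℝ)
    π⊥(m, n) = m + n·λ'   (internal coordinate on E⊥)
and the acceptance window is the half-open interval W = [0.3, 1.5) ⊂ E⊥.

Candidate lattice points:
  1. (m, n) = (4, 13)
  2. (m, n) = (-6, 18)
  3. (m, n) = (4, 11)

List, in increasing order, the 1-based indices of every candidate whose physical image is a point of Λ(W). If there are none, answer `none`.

3

λ' = (3−√13)/2 ≈ -0.302776.
#1 (4,13): internal coord 4 + (13)·λ' = +0.063917; +0.063917 ∉ [0.3, 1.5) → out
#2 (-6,18): internal coord -6 + (18)·λ' = -11.449961; -11.449961 ∉ [0.3, 1.5) → out
#3 (4,11): internal coord 4 + (11)·λ' = +0.669468; +0.669468 ∈ [0.3, 1.5) → IN Λ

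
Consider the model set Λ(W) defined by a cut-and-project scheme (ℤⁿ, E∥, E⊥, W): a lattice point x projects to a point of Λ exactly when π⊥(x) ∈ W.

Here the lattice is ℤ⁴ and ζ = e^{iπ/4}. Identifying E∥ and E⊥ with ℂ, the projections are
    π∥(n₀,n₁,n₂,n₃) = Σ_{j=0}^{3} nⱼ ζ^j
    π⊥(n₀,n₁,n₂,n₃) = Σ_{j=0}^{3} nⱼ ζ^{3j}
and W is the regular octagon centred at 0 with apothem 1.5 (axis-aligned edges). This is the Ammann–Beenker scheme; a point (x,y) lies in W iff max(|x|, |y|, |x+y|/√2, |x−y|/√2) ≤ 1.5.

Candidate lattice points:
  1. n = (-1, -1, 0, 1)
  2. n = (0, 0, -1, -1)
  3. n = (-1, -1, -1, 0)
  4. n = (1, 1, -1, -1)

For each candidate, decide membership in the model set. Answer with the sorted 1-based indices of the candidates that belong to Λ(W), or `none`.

Internal map: ζ^{3j} for j=0..3 gives (1,0), (−√2/2,√2/2), (0,−1), (√2/2,√2/2).
candidate 1: n = (-1, -1, 0, 1) → π⊥ ≈ (+0.41421, +0.00000); max(|x|,|y|,|x±y|/√2) = 0.41421 ≤ 1.5 ⇒ ∈ W
candidate 2: n = (0, 0, -1, -1) → π⊥ ≈ (-0.70711, +0.29289); max(|x|,|y|,|x±y|/√2) = 0.70711 ≤ 1.5 ⇒ ∈ W
candidate 3: n = (-1, -1, -1, 0) → π⊥ ≈ (-0.29289, +0.29289); max(|x|,|y|,|x±y|/√2) = 0.41421 ≤ 1.5 ⇒ ∈ W
candidate 4: n = (1, 1, -1, -1) → π⊥ ≈ (-0.41421, +1.00000); max(|x|,|y|,|x±y|/√2) = 1.00000 ≤ 1.5 ⇒ ∈ W

1, 2, 3, 4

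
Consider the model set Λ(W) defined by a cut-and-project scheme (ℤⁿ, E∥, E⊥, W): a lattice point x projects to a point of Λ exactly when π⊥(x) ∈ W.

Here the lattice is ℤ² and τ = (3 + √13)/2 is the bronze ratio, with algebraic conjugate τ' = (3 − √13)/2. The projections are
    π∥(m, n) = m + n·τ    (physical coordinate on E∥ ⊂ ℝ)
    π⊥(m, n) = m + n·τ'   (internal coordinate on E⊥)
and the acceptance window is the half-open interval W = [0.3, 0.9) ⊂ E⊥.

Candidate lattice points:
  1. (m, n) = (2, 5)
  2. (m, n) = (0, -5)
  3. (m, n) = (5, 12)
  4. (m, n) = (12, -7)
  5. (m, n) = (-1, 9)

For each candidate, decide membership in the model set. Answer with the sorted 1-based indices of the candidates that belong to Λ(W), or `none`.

τ' = (3−√13)/2 ≈ -0.3028.
[1] lift (2,5): star map gives 0.4861; window check 0.3 ≤ 0.4861 < 0.9 is true → IN Λ
[2] lift (0,-5): star map gives 1.5139; window check 0.3 ≤ 1.5139 < 0.9 is false → out
[3] lift (5,12): star map gives 1.3667; window check 0.3 ≤ 1.3667 < 0.9 is false → out
[4] lift (12,-7): star map gives 14.1194; window check 0.3 ≤ 14.1194 < 0.9 is false → out
[5] lift (-1,9): star map gives -3.7250; window check 0.3 ≤ -3.7250 < 0.9 is false → out

1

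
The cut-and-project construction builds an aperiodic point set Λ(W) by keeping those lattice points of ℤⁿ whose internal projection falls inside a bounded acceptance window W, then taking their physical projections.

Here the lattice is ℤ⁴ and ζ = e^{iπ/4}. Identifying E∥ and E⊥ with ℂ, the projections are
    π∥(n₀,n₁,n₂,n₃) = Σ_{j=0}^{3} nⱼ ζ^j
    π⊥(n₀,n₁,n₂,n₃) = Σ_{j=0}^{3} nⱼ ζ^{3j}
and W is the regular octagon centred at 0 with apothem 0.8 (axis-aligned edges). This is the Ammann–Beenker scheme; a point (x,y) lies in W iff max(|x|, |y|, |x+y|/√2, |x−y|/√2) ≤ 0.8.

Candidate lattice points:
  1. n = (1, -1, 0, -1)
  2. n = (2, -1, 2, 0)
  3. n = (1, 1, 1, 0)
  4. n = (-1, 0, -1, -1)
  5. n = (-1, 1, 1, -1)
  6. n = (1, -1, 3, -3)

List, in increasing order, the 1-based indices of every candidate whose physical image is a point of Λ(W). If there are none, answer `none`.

With ζ = e^{iπ/4} the internal vectors are ζ^0,ζ^3,ζ^6,ζ^9.
candidate 1: n = (1, -1, 0, -1) → π⊥ ≈ (+1.00000, -1.41421); max(|x|,|y|,|x±y|/√2) = 1.70711 > 0.8 ⇒ ∉ W
candidate 2: n = (2, -1, 2, 0) → π⊥ ≈ (+2.70711, -2.70711); max(|x|,|y|,|x±y|/√2) = 3.82843 > 0.8 ⇒ ∉ W
candidate 3: n = (1, 1, 1, 0) → π⊥ ≈ (+0.29289, -0.29289); max(|x|,|y|,|x±y|/√2) = 0.41421 ≤ 0.8 ⇒ ∈ W
candidate 4: n = (-1, 0, -1, -1) → π⊥ ≈ (-1.70711, +0.29289); max(|x|,|y|,|x±y|/√2) = 1.70711 > 0.8 ⇒ ∉ W
candidate 5: n = (-1, 1, 1, -1) → π⊥ ≈ (-2.41421, -1.00000); max(|x|,|y|,|x±y|/√2) = 2.41421 > 0.8 ⇒ ∉ W
candidate 6: n = (1, -1, 3, -3) → π⊥ ≈ (-0.41421, -5.82843); max(|x|,|y|,|x±y|/√2) = 5.82843 > 0.8 ⇒ ∉ W

3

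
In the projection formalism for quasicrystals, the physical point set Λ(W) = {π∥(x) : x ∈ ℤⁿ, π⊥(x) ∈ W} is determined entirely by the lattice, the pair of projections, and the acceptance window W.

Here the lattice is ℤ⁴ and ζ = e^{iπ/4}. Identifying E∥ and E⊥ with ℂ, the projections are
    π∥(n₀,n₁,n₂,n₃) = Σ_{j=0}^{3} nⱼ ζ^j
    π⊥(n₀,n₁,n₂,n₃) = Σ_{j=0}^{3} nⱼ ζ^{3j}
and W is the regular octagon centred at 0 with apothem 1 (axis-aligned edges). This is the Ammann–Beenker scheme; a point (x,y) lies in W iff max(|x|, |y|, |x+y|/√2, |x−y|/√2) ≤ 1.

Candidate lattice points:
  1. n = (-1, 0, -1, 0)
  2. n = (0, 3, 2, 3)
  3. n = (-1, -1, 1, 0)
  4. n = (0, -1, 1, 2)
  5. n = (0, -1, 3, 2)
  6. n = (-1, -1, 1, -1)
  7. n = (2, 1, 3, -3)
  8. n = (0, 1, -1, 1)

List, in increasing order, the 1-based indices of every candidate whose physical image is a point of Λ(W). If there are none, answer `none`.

none

Internal map: ζ^{3j} for j=0..3 gives (1,0), (−√2/2,√2/2), (0,−1), (√2/2,√2/2).
candidate 1: n = (-1, 0, -1, 0) → π⊥ ≈ (-1.0000, +1.0000); max(|x|,|y|,|x±y|/√2) = 1.4142 > 1 ⇒ ∉ W
candidate 2: n = (0, 3, 2, 3) → π⊥ ≈ (+0.0000, +2.2426); max(|x|,|y|,|x±y|/√2) = 2.2426 > 1 ⇒ ∉ W
candidate 3: n = (-1, -1, 1, 0) → π⊥ ≈ (-0.2929, -1.7071); max(|x|,|y|,|x±y|/√2) = 1.7071 > 1 ⇒ ∉ W
candidate 4: n = (0, -1, 1, 2) → π⊥ ≈ (+2.1213, -0.2929); max(|x|,|y|,|x±y|/√2) = 2.1213 > 1 ⇒ ∉ W
candidate 5: n = (0, -1, 3, 2) → π⊥ ≈ (+2.1213, -2.2929); max(|x|,|y|,|x±y|/√2) = 3.1213 > 1 ⇒ ∉ W
candidate 6: n = (-1, -1, 1, -1) → π⊥ ≈ (-1.0000, -2.4142); max(|x|,|y|,|x±y|/√2) = 2.4142 > 1 ⇒ ∉ W
candidate 7: n = (2, 1, 3, -3) → π⊥ ≈ (-0.8284, -4.4142); max(|x|,|y|,|x±y|/√2) = 4.4142 > 1 ⇒ ∉ W
candidate 8: n = (0, 1, -1, 1) → π⊥ ≈ (+0.0000, +2.4142); max(|x|,|y|,|x±y|/√2) = 2.4142 > 1 ⇒ ∉ W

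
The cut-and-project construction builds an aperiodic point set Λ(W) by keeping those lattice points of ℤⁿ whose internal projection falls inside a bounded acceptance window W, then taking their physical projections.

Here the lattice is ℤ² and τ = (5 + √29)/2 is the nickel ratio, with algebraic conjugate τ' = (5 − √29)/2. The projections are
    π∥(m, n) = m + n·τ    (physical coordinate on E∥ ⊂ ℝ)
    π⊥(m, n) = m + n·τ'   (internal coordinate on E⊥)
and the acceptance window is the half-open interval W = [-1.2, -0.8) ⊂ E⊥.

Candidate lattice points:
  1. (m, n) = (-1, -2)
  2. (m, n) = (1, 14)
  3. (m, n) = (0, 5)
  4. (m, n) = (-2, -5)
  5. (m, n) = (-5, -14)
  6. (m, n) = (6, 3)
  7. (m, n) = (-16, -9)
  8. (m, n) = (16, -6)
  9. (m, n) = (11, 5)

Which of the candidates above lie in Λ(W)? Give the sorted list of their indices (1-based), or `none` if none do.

Numerically τ ≈ 5.192582 and τ' = −1/τ ≈ -0.192582.
#1 (-1,-2): internal coord -1 + (-2)·τ' = -0.614835; -0.614835 ∉ [-1.2, -0.8) → out
#2 (1,14): internal coord 1 + (14)·τ' = -1.696154; -1.696154 ∉ [-1.2, -0.8) → out
#3 (0,5): internal coord 0 + (5)·τ' = -0.962912; -0.962912 ∈ [-1.2, -0.8) → IN Λ
#4 (-2,-5): internal coord -2 + (-5)·τ' = -1.037088; -1.037088 ∈ [-1.2, -0.8) → IN Λ
#5 (-5,-14): internal coord -5 + (-14)·τ' = -2.303846; -2.303846 ∉ [-1.2, -0.8) → out
#6 (6,3): internal coord 6 + (3)·τ' = +5.422253; +5.422253 ∉ [-1.2, -0.8) → out
#7 (-16,-9): internal coord -16 + (-9)·τ' = -14.266758; -14.266758 ∉ [-1.2, -0.8) → out
#8 (16,-6): internal coord 16 + (-6)·τ' = +17.155494; +17.155494 ∉ [-1.2, -0.8) → out
#9 (11,5): internal coord 11 + (5)·τ' = +10.037088; +10.037088 ∉ [-1.2, -0.8) → out

3, 4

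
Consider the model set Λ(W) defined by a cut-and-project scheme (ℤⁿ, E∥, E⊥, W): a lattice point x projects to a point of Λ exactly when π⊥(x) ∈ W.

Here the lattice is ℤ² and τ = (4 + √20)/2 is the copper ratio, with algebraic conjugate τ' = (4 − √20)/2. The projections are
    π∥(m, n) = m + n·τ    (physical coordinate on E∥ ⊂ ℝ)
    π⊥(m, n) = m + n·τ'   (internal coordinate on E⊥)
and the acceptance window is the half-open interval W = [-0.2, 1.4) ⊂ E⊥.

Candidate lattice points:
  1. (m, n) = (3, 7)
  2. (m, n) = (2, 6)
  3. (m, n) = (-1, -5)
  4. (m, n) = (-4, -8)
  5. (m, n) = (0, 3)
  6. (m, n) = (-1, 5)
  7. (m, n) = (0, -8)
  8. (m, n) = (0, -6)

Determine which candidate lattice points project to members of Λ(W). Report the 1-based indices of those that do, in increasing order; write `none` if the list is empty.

1, 2, 3

Compute τ' = (4−√20)/2 = -0.2361, so π⊥(m,n) = m -0.2361·n.
#1 (3,7): internal coord 3 + (7)·τ' = +1.3475; +1.3475 ∈ [-0.2, 1.4) → IN Λ
#2 (2,6): internal coord 2 + (6)·τ' = +0.5836; +0.5836 ∈ [-0.2, 1.4) → IN Λ
#3 (-1,-5): internal coord -1 + (-5)·τ' = +0.1803; +0.1803 ∈ [-0.2, 1.4) → IN Λ
#4 (-4,-8): internal coord -4 + (-8)·τ' = -2.1115; -2.1115 ∉ [-0.2, 1.4) → out
#5 (0,3): internal coord 0 + (3)·τ' = -0.7082; -0.7082 ∉ [-0.2, 1.4) → out
#6 (-1,5): internal coord -1 + (5)·τ' = -2.1803; -2.1803 ∉ [-0.2, 1.4) → out
#7 (0,-8): internal coord 0 + (-8)·τ' = +1.8885; +1.8885 ∉ [-0.2, 1.4) → out
#8 (0,-6): internal coord 0 + (-6)·τ' = +1.4164; +1.4164 ∉ [-0.2, 1.4) → out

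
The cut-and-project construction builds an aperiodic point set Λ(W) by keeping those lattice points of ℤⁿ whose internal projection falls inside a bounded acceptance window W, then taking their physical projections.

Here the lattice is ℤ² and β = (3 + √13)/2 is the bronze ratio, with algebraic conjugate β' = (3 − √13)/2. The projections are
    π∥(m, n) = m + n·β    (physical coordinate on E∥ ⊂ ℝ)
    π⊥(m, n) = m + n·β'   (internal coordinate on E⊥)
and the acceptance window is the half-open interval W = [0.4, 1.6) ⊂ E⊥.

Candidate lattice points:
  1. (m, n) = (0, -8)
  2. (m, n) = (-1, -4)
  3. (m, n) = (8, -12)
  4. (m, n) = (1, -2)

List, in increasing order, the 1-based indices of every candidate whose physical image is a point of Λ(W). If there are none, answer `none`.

β' = (3−√13)/2 ≈ -0.3028.
[1] lift (0,-8): star map gives 2.4222; window check 0.4 ≤ 2.4222 < 1.6 is false → out
[2] lift (-1,-4): star map gives 0.2111; window check 0.4 ≤ 0.2111 < 1.6 is false → out
[3] lift (8,-12): star map gives 11.6333; window check 0.4 ≤ 11.6333 < 1.6 is false → out
[4] lift (1,-2): star map gives 1.6056; window check 0.4 ≤ 1.6056 < 1.6 is false → out

none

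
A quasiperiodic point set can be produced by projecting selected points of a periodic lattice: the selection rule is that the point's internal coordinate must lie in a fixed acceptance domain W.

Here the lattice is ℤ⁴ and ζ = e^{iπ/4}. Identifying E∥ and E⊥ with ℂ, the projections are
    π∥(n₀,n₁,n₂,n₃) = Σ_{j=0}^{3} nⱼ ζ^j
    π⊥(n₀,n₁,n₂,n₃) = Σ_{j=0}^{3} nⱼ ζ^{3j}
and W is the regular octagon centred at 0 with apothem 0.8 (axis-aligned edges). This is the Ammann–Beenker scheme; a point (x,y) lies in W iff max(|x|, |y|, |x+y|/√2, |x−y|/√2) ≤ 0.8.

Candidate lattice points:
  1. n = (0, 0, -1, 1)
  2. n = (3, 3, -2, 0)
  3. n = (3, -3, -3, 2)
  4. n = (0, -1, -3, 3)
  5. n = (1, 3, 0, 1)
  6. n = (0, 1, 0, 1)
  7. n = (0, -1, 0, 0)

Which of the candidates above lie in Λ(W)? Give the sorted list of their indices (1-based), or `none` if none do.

none

With ζ = e^{iπ/4} the internal vectors are ζ^0,ζ^3,ζ^6,ζ^9.
candidate 1: n = (0, 0, -1, 1) → π⊥ ≈ (+0.70711, +1.70711); max(|x|,|y|,|x±y|/√2) = 1.70711 > 0.8 ⇒ ∉ W
candidate 2: n = (3, 3, -2, 0) → π⊥ ≈ (+0.87868, +4.12132); max(|x|,|y|,|x±y|/√2) = 4.12132 > 0.8 ⇒ ∉ W
candidate 3: n = (3, -3, -3, 2) → π⊥ ≈ (+6.53553, +2.29289); max(|x|,|y|,|x±y|/√2) = 6.53553 > 0.8 ⇒ ∉ W
candidate 4: n = (0, -1, -3, 3) → π⊥ ≈ (+2.82843, +4.41421); max(|x|,|y|,|x±y|/√2) = 5.12132 > 0.8 ⇒ ∉ W
candidate 5: n = (1, 3, 0, 1) → π⊥ ≈ (-0.41421, +2.82843); max(|x|,|y|,|x±y|/√2) = 2.82843 > 0.8 ⇒ ∉ W
candidate 6: n = (0, 1, 0, 1) → π⊥ ≈ (+0.00000, +1.41421); max(|x|,|y|,|x±y|/√2) = 1.41421 > 0.8 ⇒ ∉ W
candidate 7: n = (0, -1, 0, 0) → π⊥ ≈ (+0.70711, -0.70711); max(|x|,|y|,|x±y|/√2) = 1.00000 > 0.8 ⇒ ∉ W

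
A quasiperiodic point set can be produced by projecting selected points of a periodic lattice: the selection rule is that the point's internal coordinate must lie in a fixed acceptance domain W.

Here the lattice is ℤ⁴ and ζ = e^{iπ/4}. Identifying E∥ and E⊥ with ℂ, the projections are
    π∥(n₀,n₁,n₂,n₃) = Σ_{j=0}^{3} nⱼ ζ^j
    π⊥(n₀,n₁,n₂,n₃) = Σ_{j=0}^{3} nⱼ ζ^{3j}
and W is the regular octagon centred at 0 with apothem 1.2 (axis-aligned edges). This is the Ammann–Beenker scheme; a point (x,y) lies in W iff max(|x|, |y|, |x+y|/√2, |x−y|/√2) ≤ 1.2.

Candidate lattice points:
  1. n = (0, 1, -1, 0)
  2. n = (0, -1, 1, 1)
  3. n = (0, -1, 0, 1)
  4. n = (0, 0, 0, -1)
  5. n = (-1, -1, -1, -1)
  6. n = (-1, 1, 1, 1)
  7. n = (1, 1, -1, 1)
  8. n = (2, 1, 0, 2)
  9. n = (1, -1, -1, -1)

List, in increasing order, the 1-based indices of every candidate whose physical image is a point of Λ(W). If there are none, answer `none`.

π⊥(n) = n₀ + n₁ζ³ + n₂ζ⁶ + n₃ζ⁹ where ζ = e^{iπ/4}.
#1 (0, 1, -1, 0): internal (-0.70711, 1.70711); octagon support 1.70711 vs apothem 1.2 → ∉ W
#2 (0, -1, 1, 1): internal (1.41421, -1.00000); octagon support 1.70711 vs apothem 1.2 → ∉ W
#3 (0, -1, 0, 1): internal (1.41421, 0.00000); octagon support 1.41421 vs apothem 1.2 → ∉ W
#4 (0, 0, 0, -1): internal (-0.70711, -0.70711); octagon support 1.00000 vs apothem 1.2 → ∈ W
#5 (-1, -1, -1, -1): internal (-1.00000, -0.41421); octagon support 1.00000 vs apothem 1.2 → ∈ W
#6 (-1, 1, 1, 1): internal (-1.00000, 0.41421); octagon support 1.00000 vs apothem 1.2 → ∈ W
#7 (1, 1, -1, 1): internal (1.00000, 2.41421); octagon support 2.41421 vs apothem 1.2 → ∉ W
#8 (2, 1, 0, 2): internal (2.70711, 2.12132); octagon support 3.41421 vs apothem 1.2 → ∉ W
#9 (1, -1, -1, -1): internal (1.00000, -0.41421); octagon support 1.00000 vs apothem 1.2 → ∈ W

4, 5, 6, 9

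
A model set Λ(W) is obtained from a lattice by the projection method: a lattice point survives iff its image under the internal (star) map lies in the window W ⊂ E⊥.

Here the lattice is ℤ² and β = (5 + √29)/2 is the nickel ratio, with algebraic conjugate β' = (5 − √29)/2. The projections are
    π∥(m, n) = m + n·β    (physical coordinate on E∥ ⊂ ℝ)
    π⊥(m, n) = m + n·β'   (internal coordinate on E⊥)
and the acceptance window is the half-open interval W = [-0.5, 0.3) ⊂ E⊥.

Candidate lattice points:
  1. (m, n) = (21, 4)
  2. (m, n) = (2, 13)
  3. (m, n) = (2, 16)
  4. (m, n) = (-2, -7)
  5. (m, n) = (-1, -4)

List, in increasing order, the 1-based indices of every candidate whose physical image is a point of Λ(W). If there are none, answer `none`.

β' = (5−√29)/2 ≈ -0.1926.
[1] lift (21,4): star map gives 20.2297; window check -0.5 ≤ 20.2297 < 0.3 is false → out
[2] lift (2,13): star map gives -0.5036; window check -0.5 ≤ -0.5036 < 0.3 is false → out
[3] lift (2,16): star map gives -1.0813; window check -0.5 ≤ -1.0813 < 0.3 is false → out
[4] lift (-2,-7): star map gives -0.6519; window check -0.5 ≤ -0.6519 < 0.3 is false → out
[5] lift (-1,-4): star map gives -0.2297; window check -0.5 ≤ -0.2297 < 0.3 is true → IN Λ

5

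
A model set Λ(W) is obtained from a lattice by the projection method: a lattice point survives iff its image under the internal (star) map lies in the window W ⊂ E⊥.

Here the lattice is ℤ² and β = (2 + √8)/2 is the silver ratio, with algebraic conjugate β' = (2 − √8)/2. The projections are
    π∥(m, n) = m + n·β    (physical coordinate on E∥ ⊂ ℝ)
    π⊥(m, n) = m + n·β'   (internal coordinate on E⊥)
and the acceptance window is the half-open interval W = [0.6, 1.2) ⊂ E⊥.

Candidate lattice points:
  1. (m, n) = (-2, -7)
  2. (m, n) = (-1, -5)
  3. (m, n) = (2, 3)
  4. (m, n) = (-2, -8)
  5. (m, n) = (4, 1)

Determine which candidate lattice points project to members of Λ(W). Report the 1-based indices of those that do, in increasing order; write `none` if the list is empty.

1, 2, 3

Numerically β ≈ 2.414214 and β' = −1/β ≈ -0.414214.
candidate 1: (m,n)=(-2,-7) → π∥ = -2-7·β ≈ -18.899495, π⊥ = -2-7·β' ≈ 0.899495 ∈ [0.6, 1.2) ⇒ IN Λ
candidate 2: (m,n)=(-1,-5) → π∥ = -1-5·β ≈ -13.071068, π⊥ = -1-5·β' ≈ 1.071068 ∈ [0.6, 1.2) ⇒ IN Λ
candidate 3: (m,n)=(2,3) → π∥ = 2+3·β ≈ 9.242641, π⊥ = 2+3·β' ≈ 0.757359 ∈ [0.6, 1.2) ⇒ IN Λ
candidate 4: (m,n)=(-2,-8) → π∥ = -2-8·β ≈ -21.313708, π⊥ = -2-8·β' ≈ 1.313708 ∉ [0.6, 1.2) ⇒ out
candidate 5: (m,n)=(4,1) → π∥ = 4+1·β ≈ 6.414214, π⊥ = 4+1·β' ≈ 3.585786 ∉ [0.6, 1.2) ⇒ out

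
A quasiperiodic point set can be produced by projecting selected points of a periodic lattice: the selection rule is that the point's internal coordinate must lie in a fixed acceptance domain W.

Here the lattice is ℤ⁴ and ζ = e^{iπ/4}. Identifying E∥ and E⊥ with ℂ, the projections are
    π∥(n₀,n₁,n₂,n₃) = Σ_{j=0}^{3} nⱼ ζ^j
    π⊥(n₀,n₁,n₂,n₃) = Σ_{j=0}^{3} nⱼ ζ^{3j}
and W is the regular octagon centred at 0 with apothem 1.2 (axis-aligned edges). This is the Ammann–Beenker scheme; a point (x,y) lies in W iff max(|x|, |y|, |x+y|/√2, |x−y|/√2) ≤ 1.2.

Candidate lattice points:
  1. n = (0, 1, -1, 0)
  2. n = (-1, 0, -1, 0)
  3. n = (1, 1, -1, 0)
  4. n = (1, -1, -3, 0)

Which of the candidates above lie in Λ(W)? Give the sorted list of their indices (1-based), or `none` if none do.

Internal map: ζ^{3j} for j=0..3 gives (1,0), (−√2/2,√2/2), (0,−1), (√2/2,√2/2).
#1 (0, 1, -1, 0): internal (-0.70711, 1.70711); octagon support 1.70711 vs apothem 1.2 → ∉ W
#2 (-1, 0, -1, 0): internal (-1.00000, 1.00000); octagon support 1.41421 vs apothem 1.2 → ∉ W
#3 (1, 1, -1, 0): internal (0.29289, 1.70711); octagon support 1.70711 vs apothem 1.2 → ∉ W
#4 (1, -1, -3, 0): internal (1.70711, 2.29289); octagon support 2.82843 vs apothem 1.2 → ∉ W

none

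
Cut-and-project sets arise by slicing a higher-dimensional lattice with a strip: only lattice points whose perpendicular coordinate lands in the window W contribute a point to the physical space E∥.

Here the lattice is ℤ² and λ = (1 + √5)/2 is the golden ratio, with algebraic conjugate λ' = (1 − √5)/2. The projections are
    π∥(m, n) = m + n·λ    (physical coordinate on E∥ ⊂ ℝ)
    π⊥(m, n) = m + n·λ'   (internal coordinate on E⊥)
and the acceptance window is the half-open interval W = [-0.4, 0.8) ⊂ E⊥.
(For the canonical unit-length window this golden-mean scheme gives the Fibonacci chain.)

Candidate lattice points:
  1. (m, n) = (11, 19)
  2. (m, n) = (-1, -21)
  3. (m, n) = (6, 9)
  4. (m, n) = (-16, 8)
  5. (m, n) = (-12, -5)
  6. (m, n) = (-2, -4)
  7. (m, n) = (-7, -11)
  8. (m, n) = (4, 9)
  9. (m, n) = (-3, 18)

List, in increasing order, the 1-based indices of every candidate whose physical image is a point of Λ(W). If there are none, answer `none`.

Compute λ' = (1−√5)/2 = -0.6180, so π⊥(m,n) = m -0.6180·n.
candidate 1: (m,n)=(11,19) → π∥ = 11+19·λ ≈ 41.7426, π⊥ = 11+19·λ' ≈ -0.7426 ∉ [-0.4, 0.8) ⇒ out
candidate 2: (m,n)=(-1,-21) → π∥ = -1-21·λ ≈ -34.9787, π⊥ = -1-21·λ' ≈ 11.9787 ∉ [-0.4, 0.8) ⇒ out
candidate 3: (m,n)=(6,9) → π∥ = 6+9·λ ≈ 20.5623, π⊥ = 6+9·λ' ≈ 0.4377 ∈ [-0.4, 0.8) ⇒ IN Λ
candidate 4: (m,n)=(-16,8) → π∥ = -16+8·λ ≈ -3.0557, π⊥ = -16+8·λ' ≈ -20.9443 ∉ [-0.4, 0.8) ⇒ out
candidate 5: (m,n)=(-12,-5) → π∥ = -12-5·λ ≈ -20.0902, π⊥ = -12-5·λ' ≈ -8.9098 ∉ [-0.4, 0.8) ⇒ out
candidate 6: (m,n)=(-2,-4) → π∥ = -2-4·λ ≈ -8.4721, π⊥ = -2-4·λ' ≈ 0.4721 ∈ [-0.4, 0.8) ⇒ IN Λ
candidate 7: (m,n)=(-7,-11) → π∥ = -7-11·λ ≈ -24.7984, π⊥ = -7-11·λ' ≈ -0.2016 ∈ [-0.4, 0.8) ⇒ IN Λ
candidate 8: (m,n)=(4,9) → π∥ = 4+9·λ ≈ 18.5623, π⊥ = 4+9·λ' ≈ -1.5623 ∉ [-0.4, 0.8) ⇒ out
candidate 9: (m,n)=(-3,18) → π∥ = -3+18·λ ≈ 26.1246, π⊥ = -3+18·λ' ≈ -14.1246 ∉ [-0.4, 0.8) ⇒ out

3, 6, 7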